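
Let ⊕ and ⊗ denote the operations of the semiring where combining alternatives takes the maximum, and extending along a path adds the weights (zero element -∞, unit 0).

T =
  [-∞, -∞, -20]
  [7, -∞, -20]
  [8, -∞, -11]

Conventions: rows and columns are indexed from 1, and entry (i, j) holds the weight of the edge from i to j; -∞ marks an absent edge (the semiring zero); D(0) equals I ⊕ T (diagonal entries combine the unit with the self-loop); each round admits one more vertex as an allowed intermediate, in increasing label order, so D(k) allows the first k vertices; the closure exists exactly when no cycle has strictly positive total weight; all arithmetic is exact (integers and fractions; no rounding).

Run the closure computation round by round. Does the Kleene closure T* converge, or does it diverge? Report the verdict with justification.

D(0):
  [0, -∞, -20]
  [7, 0, -20]
  [8, -∞, 0]
D(1):
  [0, -∞, -20]
  [7, 0, -13]
  [8, -∞, 0]
D(2):
  [0, -∞, -20]
  [7, 0, -13]
  [8, -∞, 0]
D(3):
  [0, -∞, -20]
  [7, 0, -13]
  [8, -∞, 0]
Key observation: every diagonal entry stays at the unit through all rounds, so no improving cycle exists.
Answer: CONVERGES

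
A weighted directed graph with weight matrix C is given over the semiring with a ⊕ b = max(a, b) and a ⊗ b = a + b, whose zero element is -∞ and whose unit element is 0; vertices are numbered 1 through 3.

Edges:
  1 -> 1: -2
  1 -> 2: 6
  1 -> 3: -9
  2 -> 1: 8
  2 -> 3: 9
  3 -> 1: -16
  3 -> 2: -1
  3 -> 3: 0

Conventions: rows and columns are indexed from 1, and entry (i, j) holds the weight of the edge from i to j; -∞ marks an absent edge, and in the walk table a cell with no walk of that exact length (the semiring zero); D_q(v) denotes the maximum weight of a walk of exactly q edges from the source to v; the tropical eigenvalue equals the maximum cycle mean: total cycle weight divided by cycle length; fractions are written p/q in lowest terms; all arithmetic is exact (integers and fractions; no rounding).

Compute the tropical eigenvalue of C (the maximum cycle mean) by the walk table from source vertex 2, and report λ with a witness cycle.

q=0: [-∞, 0, -∞]
q=1: [8, -∞, 9]
q=2: [6, 14, 9]
q=3: [22, 12, 23]
Optimal cycle mean attained by: cycle 1->2->1, total 6 + 8, length 2.
Answer: λ = 7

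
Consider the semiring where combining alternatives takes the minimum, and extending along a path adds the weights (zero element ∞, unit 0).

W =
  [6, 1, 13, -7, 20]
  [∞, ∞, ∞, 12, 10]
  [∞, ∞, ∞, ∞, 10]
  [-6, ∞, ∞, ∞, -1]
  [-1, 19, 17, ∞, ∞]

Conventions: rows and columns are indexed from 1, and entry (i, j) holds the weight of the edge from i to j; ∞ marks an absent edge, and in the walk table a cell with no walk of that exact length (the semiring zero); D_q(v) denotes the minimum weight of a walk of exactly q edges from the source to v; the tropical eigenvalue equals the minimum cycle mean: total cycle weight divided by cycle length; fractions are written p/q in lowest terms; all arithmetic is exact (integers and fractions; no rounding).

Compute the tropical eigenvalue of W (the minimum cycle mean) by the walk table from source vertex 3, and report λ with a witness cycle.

q=0: [∞, ∞, 0, ∞, ∞]
q=1: [∞, ∞, ∞, ∞, 10]
q=2: [9, 29, 27, ∞, ∞]
q=3: [15, 10, 22, 2, 29]
q=4: [-4, 16, 28, 8, 1]
q=5: [0, -3, 9, -11, 7]
Optimal cycle mean attained by: cycle 1->4->1, total (-7) + (-6), length 2.
Answer: λ = -13/2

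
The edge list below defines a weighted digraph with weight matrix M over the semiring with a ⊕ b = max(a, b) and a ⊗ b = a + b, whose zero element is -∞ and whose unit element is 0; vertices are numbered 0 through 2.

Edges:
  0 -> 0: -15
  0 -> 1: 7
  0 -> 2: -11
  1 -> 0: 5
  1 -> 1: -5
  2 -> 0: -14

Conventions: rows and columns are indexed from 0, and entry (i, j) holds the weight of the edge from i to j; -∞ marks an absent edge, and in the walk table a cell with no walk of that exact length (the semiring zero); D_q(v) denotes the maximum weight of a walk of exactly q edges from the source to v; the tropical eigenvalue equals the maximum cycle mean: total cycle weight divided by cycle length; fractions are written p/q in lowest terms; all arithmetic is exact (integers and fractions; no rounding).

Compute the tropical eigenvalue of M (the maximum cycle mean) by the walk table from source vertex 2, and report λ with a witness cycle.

q=0: [-∞, -∞, 0]
q=1: [-14, -∞, -∞]
q=2: [-29, -7, -25]
q=3: [-2, -12, -40]
Optimal cycle mean attained by: cycle 0->1->0, total 7 + 5, length 2.
Answer: λ = 6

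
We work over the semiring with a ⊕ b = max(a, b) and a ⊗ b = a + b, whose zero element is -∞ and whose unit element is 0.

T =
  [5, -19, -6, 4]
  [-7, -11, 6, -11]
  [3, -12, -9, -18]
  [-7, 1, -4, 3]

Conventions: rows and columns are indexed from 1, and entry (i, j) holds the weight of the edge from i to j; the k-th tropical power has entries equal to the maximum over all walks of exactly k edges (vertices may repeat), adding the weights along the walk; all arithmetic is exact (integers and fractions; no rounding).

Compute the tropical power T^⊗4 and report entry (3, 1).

T^⊗2:
  [10, 5, 0, 9]
  [9, -6, -3, -3]
  [8, -16, -3, 7]
  [-1, 4, 7, 6]
T^⊗3:
  [15, 10, 11, 14]
  [14, -2, 3, 13]
  [13, 8, 3, 12]
  [10, 7, 10, 9]
T^⊗4:
  [20, 15, 16, 19]
  [19, 14, 9, 18]
  [18, 13, 14, 17]
  [15, 10, 13, 14]
Key observation: the optimum is the walk 3->1->1->1->1, with weight 3 + 5 + 5 + 5 = 18.
Optimal value attained by: walk 3->1->1->1->1.
Answer: (T^⊗4)[3][1] = 18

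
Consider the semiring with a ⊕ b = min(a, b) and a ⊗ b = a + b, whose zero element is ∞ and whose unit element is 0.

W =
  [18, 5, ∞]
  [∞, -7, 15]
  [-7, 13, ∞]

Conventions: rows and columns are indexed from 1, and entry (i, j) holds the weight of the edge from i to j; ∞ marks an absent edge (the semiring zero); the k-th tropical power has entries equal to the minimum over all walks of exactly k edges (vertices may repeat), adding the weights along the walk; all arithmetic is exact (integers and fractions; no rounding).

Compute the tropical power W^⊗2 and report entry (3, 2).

W^⊗2:
  [36, -2, 20]
  [8, -14, 8]
  [11, -2, 28]
Key observation: the optimum is the walk 3->1->2, with weight (-7) + 5 = -2.
Optimal value attained by: walk 3->1->2.
Answer: (W^⊗2)[3][2] = -2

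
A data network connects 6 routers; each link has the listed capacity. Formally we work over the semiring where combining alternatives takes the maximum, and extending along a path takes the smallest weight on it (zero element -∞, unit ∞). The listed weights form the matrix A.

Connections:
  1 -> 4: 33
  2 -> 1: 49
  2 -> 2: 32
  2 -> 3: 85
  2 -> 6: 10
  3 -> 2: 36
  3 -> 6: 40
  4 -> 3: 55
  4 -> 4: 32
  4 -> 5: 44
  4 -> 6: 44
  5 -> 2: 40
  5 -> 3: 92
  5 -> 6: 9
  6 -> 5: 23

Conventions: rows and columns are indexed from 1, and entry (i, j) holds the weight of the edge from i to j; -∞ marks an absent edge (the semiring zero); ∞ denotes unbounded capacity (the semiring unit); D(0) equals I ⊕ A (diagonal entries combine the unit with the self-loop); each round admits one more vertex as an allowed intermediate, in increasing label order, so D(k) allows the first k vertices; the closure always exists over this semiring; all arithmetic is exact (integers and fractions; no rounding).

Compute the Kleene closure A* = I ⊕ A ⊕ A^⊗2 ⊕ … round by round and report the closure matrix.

D(0):
  [∞, -∞, -∞, 33, -∞, -∞]
  [49, ∞, 85, -∞, -∞, 10]
  [-∞, 36, ∞, -∞, -∞, 40]
  [-∞, -∞, 55, ∞, 44, 44]
  [-∞, 40, 92, -∞, ∞, 9]
  [-∞, -∞, -∞, -∞, 23, ∞]
D(1):
  [∞, -∞, -∞, 33, -∞, -∞]
  [49, ∞, 85, 33, -∞, 10]
  [-∞, 36, ∞, -∞, -∞, 40]
  [-∞, -∞, 55, ∞, 44, 44]
  [-∞, 40, 92, -∞, ∞, 9]
  [-∞, -∞, -∞, -∞, 23, ∞]
D(2):
  [∞, -∞, -∞, 33, -∞, -∞]
  [49, ∞, 85, 33, -∞, 10]
  [36, 36, ∞, 33, -∞, 40]
  [-∞, -∞, 55, ∞, 44, 44]
  [40, 40, 92, 33, ∞, 10]
  [-∞, -∞, -∞, -∞, 23, ∞]
D(3):
  [∞, -∞, -∞, 33, -∞, -∞]
  [49, ∞, 85, 33, -∞, 40]
  [36, 36, ∞, 33, -∞, 40]
  [36, 36, 55, ∞, 44, 44]
  [40, 40, 92, 33, ∞, 40]
  [-∞, -∞, -∞, -∞, 23, ∞]
D(4):
  [∞, 33, 33, 33, 33, 33]
  [49, ∞, 85, 33, 33, 40]
  [36, 36, ∞, 33, 33, 40]
  [36, 36, 55, ∞, 44, 44]
  [40, 40, 92, 33, ∞, 40]
  [-∞, -∞, -∞, -∞, 23, ∞]
D(5):
  [∞, 33, 33, 33, 33, 33]
  [49, ∞, 85, 33, 33, 40]
  [36, 36, ∞, 33, 33, 40]
  [40, 40, 55, ∞, 44, 44]
  [40, 40, 92, 33, ∞, 40]
  [23, 23, 23, 23, 23, ∞]
D(6):
  [∞, 33, 33, 33, 33, 33]
  [49, ∞, 85, 33, 33, 40]
  [36, 36, ∞, 33, 33, 40]
  [40, 40, 55, ∞, 44, 44]
  [40, 40, 92, 33, ∞, 40]
  [23, 23, 23, 23, 23, ∞]
Answer: A* = [[∞, 33, 33, 33, 33, 33], [49, ∞, 85, 33, 33, 40], [36, 36, ∞, 33, 33, 40], [40, 40, 55, ∞, 44, 44], [40, 40, 92, 33, ∞, 40], [23, 23, 23, 23, 23, ∞]]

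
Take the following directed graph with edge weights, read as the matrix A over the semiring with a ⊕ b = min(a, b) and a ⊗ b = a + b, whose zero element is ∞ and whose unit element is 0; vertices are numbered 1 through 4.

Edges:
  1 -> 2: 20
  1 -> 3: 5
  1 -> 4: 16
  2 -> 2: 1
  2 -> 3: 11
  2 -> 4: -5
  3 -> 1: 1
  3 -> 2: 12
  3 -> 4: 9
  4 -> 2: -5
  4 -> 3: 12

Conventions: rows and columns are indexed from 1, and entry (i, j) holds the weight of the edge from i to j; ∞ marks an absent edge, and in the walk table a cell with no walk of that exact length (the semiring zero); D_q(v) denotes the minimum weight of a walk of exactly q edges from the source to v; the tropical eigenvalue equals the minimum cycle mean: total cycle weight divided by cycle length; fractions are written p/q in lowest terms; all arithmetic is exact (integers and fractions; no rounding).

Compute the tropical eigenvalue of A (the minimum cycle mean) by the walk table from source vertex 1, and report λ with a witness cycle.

q=0: [0, ∞, ∞, ∞]
q=1: [∞, 20, 5, 16]
q=2: [6, 11, 28, 14]
q=3: [29, 9, 11, 6]
q=4: [12, 1, 18, 4]
Optimal cycle mean attained by: cycle 2->4->2, total (-5) + (-5), length 2.
Answer: λ = -5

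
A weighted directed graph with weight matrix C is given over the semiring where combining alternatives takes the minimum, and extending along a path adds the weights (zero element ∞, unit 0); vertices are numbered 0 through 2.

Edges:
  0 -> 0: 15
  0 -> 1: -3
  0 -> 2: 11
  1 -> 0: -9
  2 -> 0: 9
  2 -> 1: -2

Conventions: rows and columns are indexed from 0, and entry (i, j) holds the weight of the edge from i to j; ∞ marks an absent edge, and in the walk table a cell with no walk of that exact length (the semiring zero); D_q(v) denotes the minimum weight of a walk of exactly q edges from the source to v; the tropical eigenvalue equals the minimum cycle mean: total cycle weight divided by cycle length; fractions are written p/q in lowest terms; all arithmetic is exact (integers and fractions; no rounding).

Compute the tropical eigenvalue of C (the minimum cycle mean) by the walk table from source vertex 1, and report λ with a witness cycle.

q=0: [∞, 0, ∞]
q=1: [-9, ∞, ∞]
q=2: [6, -12, 2]
q=3: [-21, 0, 17]
Optimal cycle mean attained by: cycle 0->1->0, total (-3) + (-9), length 2.
Answer: λ = -6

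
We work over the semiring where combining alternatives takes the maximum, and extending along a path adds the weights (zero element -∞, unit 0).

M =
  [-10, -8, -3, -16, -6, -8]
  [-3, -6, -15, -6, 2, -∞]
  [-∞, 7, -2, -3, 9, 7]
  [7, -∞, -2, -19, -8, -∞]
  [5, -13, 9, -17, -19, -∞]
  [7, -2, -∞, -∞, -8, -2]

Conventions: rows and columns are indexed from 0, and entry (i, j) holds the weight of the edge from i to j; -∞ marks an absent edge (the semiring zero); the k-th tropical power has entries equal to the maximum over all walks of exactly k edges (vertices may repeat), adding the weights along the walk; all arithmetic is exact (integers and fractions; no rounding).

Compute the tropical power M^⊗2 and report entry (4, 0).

M^⊗2:
  [-1, 4, 3, -6, 6, 4]
  [7, -8, 11, -12, -4, -8]
  [14, 5, 18, 1, 9, 5]
  [-3, 5, 4, -5, 7, 5]
  [-5, 16, 7, 6, 18, 16]
  [5, -1, 4, -8, 1, -1]
Key observation: the optimum is the walk 4->0->0, with weight 5 + (-10) = -5.
Optimal value attained by: walk 4->0->0.
Answer: (M^⊗2)[4][0] = -5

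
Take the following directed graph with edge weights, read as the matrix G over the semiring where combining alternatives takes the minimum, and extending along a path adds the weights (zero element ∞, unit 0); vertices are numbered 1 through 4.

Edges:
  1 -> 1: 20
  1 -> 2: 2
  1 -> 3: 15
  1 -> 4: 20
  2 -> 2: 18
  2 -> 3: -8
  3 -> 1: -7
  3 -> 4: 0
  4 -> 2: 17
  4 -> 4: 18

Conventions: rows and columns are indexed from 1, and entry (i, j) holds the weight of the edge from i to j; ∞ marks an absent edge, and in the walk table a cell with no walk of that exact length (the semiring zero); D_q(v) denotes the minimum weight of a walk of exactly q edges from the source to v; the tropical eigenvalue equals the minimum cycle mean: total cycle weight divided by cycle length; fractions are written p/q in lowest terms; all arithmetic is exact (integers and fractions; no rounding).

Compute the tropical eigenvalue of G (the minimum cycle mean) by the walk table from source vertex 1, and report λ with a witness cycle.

q=0: [0, ∞, ∞, ∞]
q=1: [20, 2, 15, 20]
q=2: [8, 20, -6, 15]
q=3: [-13, 10, 12, -6]
q=4: [5, -11, 2, 7]
Optimal cycle mean attained by: cycle 1->2->3->1, total 2 + (-8) + (-7), length 3.
Answer: λ = -13/3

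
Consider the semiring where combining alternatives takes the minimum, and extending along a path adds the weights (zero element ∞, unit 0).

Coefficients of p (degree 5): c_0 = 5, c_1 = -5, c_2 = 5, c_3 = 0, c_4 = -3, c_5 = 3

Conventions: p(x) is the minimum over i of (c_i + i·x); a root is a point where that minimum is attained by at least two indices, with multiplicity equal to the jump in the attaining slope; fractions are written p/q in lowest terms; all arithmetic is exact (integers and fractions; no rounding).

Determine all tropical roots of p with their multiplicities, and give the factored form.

hull edge (i=0, c=5) to (i=1, c=-5): slope -10, span 1
hull edge (i=1, c=-5) to (i=4, c=-3): slope 2/3, span 3
hull edge (i=4, c=-3) to (i=5, c=3): slope 6, span 1
Factored form: p(x) = 3 ⊗ (x ⊕ (-6)) ⊗ (x ⊕ (-2/3)) ⊗ (x ⊕ (-2/3)) ⊗ (x ⊕ (-2/3)) ⊗ (x ⊕ 10)
Answer: roots = -6 (mult 1), -2/3 (mult 3), 10 (mult 1)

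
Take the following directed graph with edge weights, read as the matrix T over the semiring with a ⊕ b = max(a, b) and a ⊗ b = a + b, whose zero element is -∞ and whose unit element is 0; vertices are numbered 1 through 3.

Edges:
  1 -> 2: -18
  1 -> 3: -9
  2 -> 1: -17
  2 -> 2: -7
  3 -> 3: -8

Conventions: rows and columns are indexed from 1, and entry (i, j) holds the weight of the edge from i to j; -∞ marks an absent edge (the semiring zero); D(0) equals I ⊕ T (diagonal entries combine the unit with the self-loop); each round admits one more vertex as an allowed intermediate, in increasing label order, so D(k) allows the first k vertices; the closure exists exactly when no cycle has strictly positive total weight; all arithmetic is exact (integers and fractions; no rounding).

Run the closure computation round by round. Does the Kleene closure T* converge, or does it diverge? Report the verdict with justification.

D(0):
  [0, -18, -9]
  [-17, 0, -∞]
  [-∞, -∞, 0]
D(1):
  [0, -18, -9]
  [-17, 0, -26]
  [-∞, -∞, 0]
D(2):
  [0, -18, -9]
  [-17, 0, -26]
  [-∞, -∞, 0]
D(3):
  [0, -18, -9]
  [-17, 0, -26]
  [-∞, -∞, 0]
Key observation: every diagonal entry stays at the unit through all rounds, so no improving cycle exists.
Answer: CONVERGES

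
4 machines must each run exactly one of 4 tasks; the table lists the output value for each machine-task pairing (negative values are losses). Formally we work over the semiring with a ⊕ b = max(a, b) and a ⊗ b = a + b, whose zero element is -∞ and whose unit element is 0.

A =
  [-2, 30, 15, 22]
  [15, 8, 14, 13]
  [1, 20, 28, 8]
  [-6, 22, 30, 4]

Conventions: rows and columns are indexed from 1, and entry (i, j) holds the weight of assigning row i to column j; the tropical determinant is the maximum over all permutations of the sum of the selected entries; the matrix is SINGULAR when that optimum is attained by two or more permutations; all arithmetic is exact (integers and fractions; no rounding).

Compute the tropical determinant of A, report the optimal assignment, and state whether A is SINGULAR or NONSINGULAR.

σ = (1, 2, 3, 4): (-2) + 8 + 28 + 4 = 38
σ = (1, 2, 4, 3): (-2) + 8 + 8 + 30 = 44
σ = (1, 3, 2, 4): (-2) + 14 + 20 + 4 = 36
σ = (1, 3, 4, 2): (-2) + 14 + 8 + 22 = 42
σ = (1, 4, 2, 3): (-2) + 13 + 20 + 30 = 61
σ = (1, 4, 3, 2): (-2) + 13 + 28 + 22 = 61
σ = (2, 1, 3, 4): 30 + 15 + 28 + 4 = 77
σ = (2, 1, 4, 3): 30 + 15 + 8 + 30 = 83
σ = (2, 3, 1, 4): 30 + 14 + 1 + 4 = 49
σ = (2, 3, 4, 1): 30 + 14 + 8 + (-6) = 46
σ = (2, 4, 1, 3): 30 + 13 + 1 + 30 = 74
σ = (2, 4, 3, 1): 30 + 13 + 28 + (-6) = 65
σ = (3, 1, 2, 4): 15 + 15 + 20 + 4 = 54
σ = (3, 1, 4, 2): 15 + 15 + 8 + 22 = 60
σ = (3, 2, 1, 4): 15 + 8 + 1 + 4 = 28
σ = (3, 2, 4, 1): 15 + 8 + 8 + (-6) = 25
σ = (3, 4, 1, 2): 15 + 13 + 1 + 22 = 51
σ = (3, 4, 2, 1): 15 + 13 + 20 + (-6) = 42
σ = (4, 1, 2, 3): 22 + 15 + 20 + 30 = 87
σ = (4, 1, 3, 2): 22 + 15 + 28 + 22 = 87
σ = (4, 2, 1, 3): 22 + 8 + 1 + 30 = 61
σ = (4, 2, 3, 1): 22 + 8 + 28 + (-6) = 52
σ = (4, 3, 1, 2): 22 + 14 + 1 + 22 = 59
σ = (4, 3, 2, 1): 22 + 14 + 20 + (-6) = 50
Optimal value attained by: σ = (4, 1, 2, 3).
Answer: det⊕(A) = 87; verdict: SINGULAR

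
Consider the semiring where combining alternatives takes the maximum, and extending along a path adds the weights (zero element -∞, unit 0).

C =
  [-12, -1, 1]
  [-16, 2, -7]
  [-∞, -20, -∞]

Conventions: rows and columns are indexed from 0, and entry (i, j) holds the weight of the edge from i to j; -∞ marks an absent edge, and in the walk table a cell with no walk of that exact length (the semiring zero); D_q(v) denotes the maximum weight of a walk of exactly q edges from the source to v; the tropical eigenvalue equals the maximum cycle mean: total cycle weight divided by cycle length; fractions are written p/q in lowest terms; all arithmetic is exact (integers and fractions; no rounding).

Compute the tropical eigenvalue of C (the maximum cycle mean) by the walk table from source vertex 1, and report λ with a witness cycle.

q=0: [-∞, 0, -∞]
q=1: [-16, 2, -7]
q=2: [-14, 4, -5]
q=3: [-12, 6, -3]
Optimal cycle mean attained by: cycle 1->1, total 2, length 1.
Answer: λ = 2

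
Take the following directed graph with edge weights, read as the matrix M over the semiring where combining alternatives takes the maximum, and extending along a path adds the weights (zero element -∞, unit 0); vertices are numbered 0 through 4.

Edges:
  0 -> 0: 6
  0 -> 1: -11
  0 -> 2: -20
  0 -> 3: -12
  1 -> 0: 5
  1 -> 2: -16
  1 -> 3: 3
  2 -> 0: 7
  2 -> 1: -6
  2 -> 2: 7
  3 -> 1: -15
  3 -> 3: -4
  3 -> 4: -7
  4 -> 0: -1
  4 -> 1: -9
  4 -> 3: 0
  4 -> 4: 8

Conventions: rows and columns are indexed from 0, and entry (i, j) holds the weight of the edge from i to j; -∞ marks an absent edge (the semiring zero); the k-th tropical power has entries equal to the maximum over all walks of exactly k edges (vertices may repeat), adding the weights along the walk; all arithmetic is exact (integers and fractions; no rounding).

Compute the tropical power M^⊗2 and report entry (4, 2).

M^⊗2:
  [12, -5, -13, -6, -19]
  [11, -6, -9, -1, -4]
  [14, 1, 14, -3, -∞]
  [-8, -16, -31, -7, 1]
  [7, -1, -21, 8, 16]
Key observation: the optimum is the walk 4->0->2, with weight (-1) + (-20) = -21.
Optimal value attained by: walk 4->0->2.
Answer: (M^⊗2)[4][2] = -21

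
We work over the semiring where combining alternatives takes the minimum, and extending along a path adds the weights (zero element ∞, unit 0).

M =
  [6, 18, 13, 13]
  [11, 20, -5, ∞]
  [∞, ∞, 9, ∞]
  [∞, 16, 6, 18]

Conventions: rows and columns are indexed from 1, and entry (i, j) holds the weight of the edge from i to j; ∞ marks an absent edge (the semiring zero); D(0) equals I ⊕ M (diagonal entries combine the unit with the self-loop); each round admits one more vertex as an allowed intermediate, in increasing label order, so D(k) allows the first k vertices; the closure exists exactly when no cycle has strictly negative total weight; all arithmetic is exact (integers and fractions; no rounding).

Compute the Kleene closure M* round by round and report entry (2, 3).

D(0):
  [0, 18, 13, 13]
  [11, 0, -5, ∞]
  [∞, ∞, 0, ∞]
  [∞, 16, 6, 0]
D(1):
  [0, 18, 13, 13]
  [11, 0, -5, 24]
  [∞, ∞, 0, ∞]
  [∞, 16, 6, 0]
D(2):
  [0, 18, 13, 13]
  [11, 0, -5, 24]
  [∞, ∞, 0, ∞]
  [27, 16, 6, 0]
D(3):
  [0, 18, 13, 13]
  [11, 0, -5, 24]
  [∞, ∞, 0, ∞]
  [27, 16, 6, 0]
D(4):
  [0, 18, 13, 13]
  [11, 0, -5, 24]
  [∞, ∞, 0, ∞]
  [27, 16, 6, 0]
Answer: M*[2][3] = -5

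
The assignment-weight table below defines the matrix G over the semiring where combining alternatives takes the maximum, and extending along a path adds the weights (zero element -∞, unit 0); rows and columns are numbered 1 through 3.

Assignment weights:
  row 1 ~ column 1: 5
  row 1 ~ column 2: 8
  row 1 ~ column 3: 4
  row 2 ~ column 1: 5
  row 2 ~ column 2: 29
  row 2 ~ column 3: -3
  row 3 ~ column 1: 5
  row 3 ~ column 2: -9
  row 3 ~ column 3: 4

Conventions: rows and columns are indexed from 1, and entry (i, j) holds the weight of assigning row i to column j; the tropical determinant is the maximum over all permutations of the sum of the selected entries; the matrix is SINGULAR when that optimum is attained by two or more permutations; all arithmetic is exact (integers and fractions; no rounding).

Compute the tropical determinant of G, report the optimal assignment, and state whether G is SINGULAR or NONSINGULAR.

σ = (1, 2, 3): 5 + 29 + 4 = 38
σ = (1, 3, 2): 5 + (-3) + (-9) = -7
σ = (2, 1, 3): 8 + 5 + 4 = 17
σ = (2, 3, 1): 8 + (-3) + 5 = 10
σ = (3, 1, 2): 4 + 5 + (-9) = 0
σ = (3, 2, 1): 4 + 29 + 5 = 38
Optimal value attained by: σ = (1, 2, 3).
Answer: det⊕(G) = 38; verdict: SINGULAR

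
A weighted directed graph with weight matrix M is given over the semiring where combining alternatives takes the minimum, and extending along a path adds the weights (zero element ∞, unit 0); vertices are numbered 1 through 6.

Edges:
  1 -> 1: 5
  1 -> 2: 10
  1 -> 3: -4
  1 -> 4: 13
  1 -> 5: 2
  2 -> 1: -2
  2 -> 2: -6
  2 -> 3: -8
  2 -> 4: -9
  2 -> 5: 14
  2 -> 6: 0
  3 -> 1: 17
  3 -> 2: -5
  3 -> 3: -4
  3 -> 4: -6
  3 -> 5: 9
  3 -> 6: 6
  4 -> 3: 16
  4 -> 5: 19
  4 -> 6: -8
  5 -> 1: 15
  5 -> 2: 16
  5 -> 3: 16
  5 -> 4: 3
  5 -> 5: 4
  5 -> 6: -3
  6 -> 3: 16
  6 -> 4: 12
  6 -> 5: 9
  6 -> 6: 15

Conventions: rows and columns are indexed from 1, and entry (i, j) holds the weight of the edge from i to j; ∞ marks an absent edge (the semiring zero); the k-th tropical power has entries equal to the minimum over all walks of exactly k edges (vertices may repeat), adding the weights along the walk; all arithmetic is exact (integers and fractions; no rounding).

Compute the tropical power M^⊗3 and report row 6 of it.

M^⊗2:
  [8, -9, -8, -10, 5, -1]
  [-8, -13, -14, -15, 0, -17]
  [-7, -11, -13, -14, 5, -14]
  [33, 11, 8, 4, 1, 7]
  [14, 10, 8, 7, 6, -5]
  [24, 11, 12, 10, 13, 4]
M^⊗3:
  [-11, -15, -17, -18, 1, -18]
  [-15, -19, -21, -22, -8, -23]
  [-13, -18, -19, -20, -5, -22]
  [9, 3, 3, 2, 5, -4]
  [8, 3, 2, 1, 4, -1]
  [9, 5, 3, 2, 13, 2]
Answer: row 6 of M^⊗3 = [9, 5, 3, 2, 13, 2]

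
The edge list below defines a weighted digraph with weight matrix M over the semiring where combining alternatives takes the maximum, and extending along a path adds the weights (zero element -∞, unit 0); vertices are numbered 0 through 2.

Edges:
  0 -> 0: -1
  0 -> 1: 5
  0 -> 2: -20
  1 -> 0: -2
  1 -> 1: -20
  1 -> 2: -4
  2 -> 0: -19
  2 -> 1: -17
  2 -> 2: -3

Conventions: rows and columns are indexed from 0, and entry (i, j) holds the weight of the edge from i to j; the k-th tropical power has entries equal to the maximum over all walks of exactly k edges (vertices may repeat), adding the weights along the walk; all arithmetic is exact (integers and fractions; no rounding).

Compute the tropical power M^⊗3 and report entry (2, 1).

M^⊗2:
  [3, 4, 1]
  [-3, 3, -7]
  [-19, -14, -6]
M^⊗3:
  [2, 8, 0]
  [1, 2, -1]
  [-16, -14, -9]
Key observation: the optimum is the walk 2->1->0->1, with weight (-17) + (-2) + 5 = -14.
Optimal value attained by: walk 2->1->0->1.
Answer: (M^⊗3)[2][1] = -14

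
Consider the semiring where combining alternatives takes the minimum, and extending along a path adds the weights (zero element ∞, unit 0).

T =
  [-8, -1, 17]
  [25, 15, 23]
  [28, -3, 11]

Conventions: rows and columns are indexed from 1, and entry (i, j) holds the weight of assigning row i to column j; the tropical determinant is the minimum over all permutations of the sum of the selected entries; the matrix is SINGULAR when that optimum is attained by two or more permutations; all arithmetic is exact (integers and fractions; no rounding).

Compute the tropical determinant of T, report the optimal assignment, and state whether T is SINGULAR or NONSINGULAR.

σ = (1, 2, 3): (-8) + 15 + 11 = 18
σ = (1, 3, 2): (-8) + 23 + (-3) = 12
σ = (2, 1, 3): (-1) + 25 + 11 = 35
σ = (2, 3, 1): (-1) + 23 + 28 = 50
σ = (3, 1, 2): 17 + 25 + (-3) = 39
σ = (3, 2, 1): 17 + 15 + 28 = 60
Optimal value attained by: σ = (1, 3, 2).
Answer: det⊕(T) = 12; verdict: NONSINGULAR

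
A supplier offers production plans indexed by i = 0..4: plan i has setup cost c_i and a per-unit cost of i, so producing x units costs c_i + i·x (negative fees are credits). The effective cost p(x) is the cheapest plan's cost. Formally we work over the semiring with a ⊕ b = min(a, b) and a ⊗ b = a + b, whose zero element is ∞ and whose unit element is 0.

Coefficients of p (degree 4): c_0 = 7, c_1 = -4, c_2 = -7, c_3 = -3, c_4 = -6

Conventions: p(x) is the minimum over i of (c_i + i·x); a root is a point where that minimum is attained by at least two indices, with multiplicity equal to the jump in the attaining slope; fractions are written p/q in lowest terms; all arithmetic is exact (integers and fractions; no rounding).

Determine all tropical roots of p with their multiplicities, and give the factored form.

hull edge (i=0, c=7) to (i=1, c=-4): slope -11, span 1
hull edge (i=1, c=-4) to (i=2, c=-7): slope -3, span 1
hull edge (i=2, c=-7) to (i=4, c=-6): slope 1/2, span 2
Factored form: p(x) = -6 ⊗ (x ⊕ (-1/2)) ⊗ (x ⊕ (-1/2)) ⊗ (x ⊕ 3) ⊗ (x ⊕ 11)
Answer: roots = -1/2 (mult 2), 3 (mult 1), 11 (mult 1)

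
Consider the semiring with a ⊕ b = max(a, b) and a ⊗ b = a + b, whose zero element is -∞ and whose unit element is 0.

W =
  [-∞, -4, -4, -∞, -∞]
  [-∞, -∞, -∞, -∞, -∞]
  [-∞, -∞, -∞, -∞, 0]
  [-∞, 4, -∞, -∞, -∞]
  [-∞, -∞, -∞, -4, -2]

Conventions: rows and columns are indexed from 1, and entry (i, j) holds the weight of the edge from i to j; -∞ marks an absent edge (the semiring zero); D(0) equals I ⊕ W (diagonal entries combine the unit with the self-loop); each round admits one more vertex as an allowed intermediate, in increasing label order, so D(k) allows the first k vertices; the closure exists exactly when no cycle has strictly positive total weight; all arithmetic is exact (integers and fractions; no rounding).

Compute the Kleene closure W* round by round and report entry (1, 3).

D(0):
  [0, -4, -4, -∞, -∞]
  [-∞, 0, -∞, -∞, -∞]
  [-∞, -∞, 0, -∞, 0]
  [-∞, 4, -∞, 0, -∞]
  [-∞, -∞, -∞, -4, 0]
D(1):
  [0, -4, -4, -∞, -∞]
  [-∞, 0, -∞, -∞, -∞]
  [-∞, -∞, 0, -∞, 0]
  [-∞, 4, -∞, 0, -∞]
  [-∞, -∞, -∞, -4, 0]
D(2):
  [0, -4, -4, -∞, -∞]
  [-∞, 0, -∞, -∞, -∞]
  [-∞, -∞, 0, -∞, 0]
  [-∞, 4, -∞, 0, -∞]
  [-∞, -∞, -∞, -4, 0]
D(3):
  [0, -4, -4, -∞, -4]
  [-∞, 0, -∞, -∞, -∞]
  [-∞, -∞, 0, -∞, 0]
  [-∞, 4, -∞, 0, -∞]
  [-∞, -∞, -∞, -4, 0]
D(4):
  [0, -4, -4, -∞, -4]
  [-∞, 0, -∞, -∞, -∞]
  [-∞, -∞, 0, -∞, 0]
  [-∞, 4, -∞, 0, -∞]
  [-∞, 0, -∞, -4, 0]
D(5):
  [0, -4, -4, -8, -4]
  [-∞, 0, -∞, -∞, -∞]
  [-∞, 0, 0, -4, 0]
  [-∞, 4, -∞, 0, -∞]
  [-∞, 0, -∞, -4, 0]
Answer: W*[1][3] = -4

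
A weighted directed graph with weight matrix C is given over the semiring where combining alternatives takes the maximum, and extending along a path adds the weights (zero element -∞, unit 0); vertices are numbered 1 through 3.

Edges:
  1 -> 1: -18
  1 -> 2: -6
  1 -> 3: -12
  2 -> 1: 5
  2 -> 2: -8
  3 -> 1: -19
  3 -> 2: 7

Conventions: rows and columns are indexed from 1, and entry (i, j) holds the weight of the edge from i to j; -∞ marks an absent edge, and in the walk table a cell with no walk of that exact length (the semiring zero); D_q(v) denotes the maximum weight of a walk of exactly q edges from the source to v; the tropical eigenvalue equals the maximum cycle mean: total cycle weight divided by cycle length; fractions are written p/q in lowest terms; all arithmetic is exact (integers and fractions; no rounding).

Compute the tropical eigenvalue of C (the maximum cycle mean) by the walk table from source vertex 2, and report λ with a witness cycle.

q=0: [-∞, 0, -∞]
q=1: [5, -8, -∞]
q=2: [-3, -1, -7]
q=3: [4, 0, -15]
Optimal cycle mean attained by: cycle 1->3->2->1, total (-12) + 7 + 5, length 3.
Answer: λ = 0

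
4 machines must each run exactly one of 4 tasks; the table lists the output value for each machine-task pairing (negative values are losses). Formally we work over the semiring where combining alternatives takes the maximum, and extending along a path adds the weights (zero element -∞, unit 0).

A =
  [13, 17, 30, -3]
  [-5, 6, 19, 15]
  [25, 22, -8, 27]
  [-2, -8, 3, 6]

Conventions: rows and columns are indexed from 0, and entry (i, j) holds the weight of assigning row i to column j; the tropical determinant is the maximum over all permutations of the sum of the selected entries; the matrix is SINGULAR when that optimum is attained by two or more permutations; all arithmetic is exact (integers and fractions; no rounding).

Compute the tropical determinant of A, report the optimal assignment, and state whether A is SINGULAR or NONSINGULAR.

σ = (0, 1, 2, 3): 13 + 6 + (-8) + 6 = 17
σ = (0, 1, 3, 2): 13 + 6 + 27 + 3 = 49
σ = (0, 2, 1, 3): 13 + 19 + 22 + 6 = 60
σ = (0, 2, 3, 1): 13 + 19 + 27 + (-8) = 51
σ = (0, 3, 1, 2): 13 + 15 + 22 + 3 = 53
σ = (0, 3, 2, 1): 13 + 15 + (-8) + (-8) = 12
σ = (1, 0, 2, 3): 17 + (-5) + (-8) + 6 = 10
σ = (1, 0, 3, 2): 17 + (-5) + 27 + 3 = 42
σ = (1, 2, 0, 3): 17 + 19 + 25 + 6 = 67
σ = (1, 2, 3, 0): 17 + 19 + 27 + (-2) = 61
σ = (1, 3, 0, 2): 17 + 15 + 25 + 3 = 60
σ = (1, 3, 2, 0): 17 + 15 + (-8) + (-2) = 22
σ = (2, 0, 1, 3): 30 + (-5) + 22 + 6 = 53
σ = (2, 0, 3, 1): 30 + (-5) + 27 + (-8) = 44
σ = (2, 1, 0, 3): 30 + 6 + 25 + 6 = 67
σ = (2, 1, 3, 0): 30 + 6 + 27 + (-2) = 61
σ = (2, 3, 0, 1): 30 + 15 + 25 + (-8) = 62
σ = (2, 3, 1, 0): 30 + 15 + 22 + (-2) = 65
σ = (3, 0, 1, 2): (-3) + (-5) + 22 + 3 = 17
σ = (3, 0, 2, 1): (-3) + (-5) + (-8) + (-8) = -24
σ = (3, 1, 0, 2): (-3) + 6 + 25 + 3 = 31
σ = (3, 1, 2, 0): (-3) + 6 + (-8) + (-2) = -7
σ = (3, 2, 0, 1): (-3) + 19 + 25 + (-8) = 33
σ = (3, 2, 1, 0): (-3) + 19 + 22 + (-2) = 36
Optimal value attained by: σ = (1, 2, 0, 3).
Answer: det⊕(A) = 67; verdict: SINGULAR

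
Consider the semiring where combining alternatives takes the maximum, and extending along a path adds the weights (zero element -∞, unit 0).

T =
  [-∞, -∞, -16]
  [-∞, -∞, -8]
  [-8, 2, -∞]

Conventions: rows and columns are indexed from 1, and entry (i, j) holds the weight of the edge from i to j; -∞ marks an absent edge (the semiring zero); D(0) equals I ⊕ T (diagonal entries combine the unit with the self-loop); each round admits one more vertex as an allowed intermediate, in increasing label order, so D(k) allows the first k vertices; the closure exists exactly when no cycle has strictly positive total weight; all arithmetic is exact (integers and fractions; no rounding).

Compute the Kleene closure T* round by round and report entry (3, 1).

D(0):
  [0, -∞, -16]
  [-∞, 0, -8]
  [-8, 2, 0]
D(1):
  [0, -∞, -16]
  [-∞, 0, -8]
  [-8, 2, 0]
D(2):
  [0, -∞, -16]
  [-∞, 0, -8]
  [-8, 2, 0]
D(3):
  [0, -14, -16]
  [-16, 0, -8]
  [-8, 2, 0]
Answer: T*[3][1] = -8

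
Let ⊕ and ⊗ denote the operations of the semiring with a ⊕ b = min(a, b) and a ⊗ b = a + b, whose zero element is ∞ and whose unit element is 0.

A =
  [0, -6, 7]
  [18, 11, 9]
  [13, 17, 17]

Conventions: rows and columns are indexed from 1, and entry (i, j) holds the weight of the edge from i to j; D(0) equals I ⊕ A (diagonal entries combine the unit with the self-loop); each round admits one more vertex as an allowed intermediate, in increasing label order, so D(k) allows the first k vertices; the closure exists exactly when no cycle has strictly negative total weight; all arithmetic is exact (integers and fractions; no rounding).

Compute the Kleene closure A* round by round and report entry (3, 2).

D(0):
  [0, -6, 7]
  [18, 0, 9]
  [13, 17, 0]
D(1):
  [0, -6, 7]
  [18, 0, 9]
  [13, 7, 0]
D(2):
  [0, -6, 3]
  [18, 0, 9]
  [13, 7, 0]
D(3):
  [0, -6, 3]
  [18, 0, 9]
  [13, 7, 0]
Answer: A*[3][2] = 7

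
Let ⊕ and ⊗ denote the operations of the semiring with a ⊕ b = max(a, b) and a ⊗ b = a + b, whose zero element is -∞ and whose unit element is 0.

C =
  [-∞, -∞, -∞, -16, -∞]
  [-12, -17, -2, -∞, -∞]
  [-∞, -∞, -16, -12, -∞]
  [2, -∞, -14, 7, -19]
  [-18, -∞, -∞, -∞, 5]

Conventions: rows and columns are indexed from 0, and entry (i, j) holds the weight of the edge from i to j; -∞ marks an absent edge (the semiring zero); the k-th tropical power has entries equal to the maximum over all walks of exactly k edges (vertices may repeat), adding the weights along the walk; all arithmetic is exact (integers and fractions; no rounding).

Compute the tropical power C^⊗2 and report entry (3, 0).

C^⊗2:
  [-14, -∞, -30, -9, -35]
  [-29, -34, -18, -14, -∞]
  [-10, -∞, -26, -5, -31]
  [9, -∞, -7, 14, -12]
  [-13, -∞, -∞, -34, 10]
Key observation: the optimum is the walk 3->3->0, with weight 7 + 2 = 9.
Optimal value attained by: walk 3->3->0.
Answer: (C^⊗2)[3][0] = 9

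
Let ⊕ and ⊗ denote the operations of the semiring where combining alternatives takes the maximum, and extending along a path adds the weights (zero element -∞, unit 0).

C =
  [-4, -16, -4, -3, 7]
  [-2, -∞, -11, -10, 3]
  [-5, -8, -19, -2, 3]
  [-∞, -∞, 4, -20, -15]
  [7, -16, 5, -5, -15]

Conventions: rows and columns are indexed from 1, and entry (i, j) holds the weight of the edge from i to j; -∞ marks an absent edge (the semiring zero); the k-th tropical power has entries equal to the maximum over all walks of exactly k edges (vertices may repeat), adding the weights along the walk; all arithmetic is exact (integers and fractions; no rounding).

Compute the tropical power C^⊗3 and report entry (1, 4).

C^⊗2:
  [14, -9, 12, 2, 3]
  [10, -13, 8, -2, 5]
  [10, -13, 8, -2, 2]
  [-1, -4, -10, 2, 7]
  [3, -3, 3, 4, 14]
C^⊗3:
  [10, 4, 10, 11, 21]
  [12, 0, 10, 7, 17]
  [9, 0, 7, 7, 17]
  [14, -9, 12, 2, 6]
  [21, -2, 19, 9, 10]
Key observation: the optimum is the walk 1->5->1->4, with weight 7 + 7 + (-3) = 11.
Optimal value attained by: walk 1->5->1->4.
Answer: (C^⊗3)[1][4] = 11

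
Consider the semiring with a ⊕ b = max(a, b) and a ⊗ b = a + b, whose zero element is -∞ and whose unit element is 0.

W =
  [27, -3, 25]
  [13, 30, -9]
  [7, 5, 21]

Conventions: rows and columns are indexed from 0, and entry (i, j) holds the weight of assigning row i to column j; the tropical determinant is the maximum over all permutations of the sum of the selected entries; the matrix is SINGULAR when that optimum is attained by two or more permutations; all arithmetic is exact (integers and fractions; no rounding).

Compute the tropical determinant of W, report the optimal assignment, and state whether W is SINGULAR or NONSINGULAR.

σ = (0, 1, 2): 27 + 30 + 21 = 78
σ = (0, 2, 1): 27 + (-9) + 5 = 23
σ = (1, 0, 2): (-3) + 13 + 21 = 31
σ = (1, 2, 0): (-3) + (-9) + 7 = -5
σ = (2, 0, 1): 25 + 13 + 5 = 43
σ = (2, 1, 0): 25 + 30 + 7 = 62
Optimal value attained by: σ = (0, 1, 2).
Answer: det⊕(W) = 78; verdict: NONSINGULAR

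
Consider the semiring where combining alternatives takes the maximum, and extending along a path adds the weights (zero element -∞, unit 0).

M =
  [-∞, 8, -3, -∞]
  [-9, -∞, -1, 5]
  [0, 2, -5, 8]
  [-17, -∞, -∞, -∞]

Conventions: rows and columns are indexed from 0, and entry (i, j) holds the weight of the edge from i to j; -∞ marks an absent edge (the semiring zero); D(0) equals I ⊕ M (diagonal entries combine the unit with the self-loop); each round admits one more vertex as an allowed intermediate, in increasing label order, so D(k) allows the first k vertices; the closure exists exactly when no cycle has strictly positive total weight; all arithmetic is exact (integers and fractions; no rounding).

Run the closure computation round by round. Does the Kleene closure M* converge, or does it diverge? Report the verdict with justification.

D(0):
  [0, 8, -3, -∞]
  [-9, 0, -1, 5]
  [0, 2, 0, 8]
  [-17, -∞, -∞, 0]
D(1):
  [0, 8, -3, -∞]
  [-9, 0, -1, 5]
  [0, 8, 0, 8]
  [-17, -9, -20, 0]
Detection: at round 2, diagonal entry (2, 2) turns strictly positive.
Key observation: the cycle 2->0->1->2 has total weight 0 + 8 + (-1), which is strictly positive.
Answer: DIVERGES — positive cycle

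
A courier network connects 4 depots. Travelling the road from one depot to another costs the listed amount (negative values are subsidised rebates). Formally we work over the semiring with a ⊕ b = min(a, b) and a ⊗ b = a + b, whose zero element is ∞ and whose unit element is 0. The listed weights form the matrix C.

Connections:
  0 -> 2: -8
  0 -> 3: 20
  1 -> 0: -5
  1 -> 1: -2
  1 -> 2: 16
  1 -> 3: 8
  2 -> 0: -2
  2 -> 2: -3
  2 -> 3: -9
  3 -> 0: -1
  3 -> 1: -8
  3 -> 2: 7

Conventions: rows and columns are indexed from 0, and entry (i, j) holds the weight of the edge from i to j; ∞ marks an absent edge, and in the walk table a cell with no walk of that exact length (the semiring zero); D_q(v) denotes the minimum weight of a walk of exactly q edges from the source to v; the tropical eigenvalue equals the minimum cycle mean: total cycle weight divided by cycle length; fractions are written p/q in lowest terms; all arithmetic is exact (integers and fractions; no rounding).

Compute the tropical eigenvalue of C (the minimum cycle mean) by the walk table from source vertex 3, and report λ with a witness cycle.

q=0: [∞, ∞, ∞, 0]
q=1: [-1, -8, 7, ∞]
q=2: [-13, -10, -9, -2]
q=3: [-15, -12, -21, -18]
q=4: [-23, -26, -24, -30]
Optimal cycle mean attained by: cycle 0->2->3->1->0, total (-8) + (-9) + (-8) + (-5), length 4.
Answer: λ = -15/2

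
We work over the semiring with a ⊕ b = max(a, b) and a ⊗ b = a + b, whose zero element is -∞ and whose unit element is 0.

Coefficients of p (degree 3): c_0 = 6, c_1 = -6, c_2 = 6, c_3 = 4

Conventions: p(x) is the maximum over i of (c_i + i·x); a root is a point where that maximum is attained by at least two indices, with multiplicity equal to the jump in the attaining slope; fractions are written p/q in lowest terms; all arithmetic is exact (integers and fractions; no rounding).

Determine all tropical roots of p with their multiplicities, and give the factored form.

hull edge (i=0, c=6) to (i=2, c=6): slope 0, span 2
hull edge (i=2, c=6) to (i=3, c=4): slope -2, span 1
Factored form: p(x) = 4 ⊗ (x ⊕ 0) ⊗ (x ⊕ 0) ⊗ (x ⊕ 2)
Answer: roots = 0 (mult 2), 2 (mult 1)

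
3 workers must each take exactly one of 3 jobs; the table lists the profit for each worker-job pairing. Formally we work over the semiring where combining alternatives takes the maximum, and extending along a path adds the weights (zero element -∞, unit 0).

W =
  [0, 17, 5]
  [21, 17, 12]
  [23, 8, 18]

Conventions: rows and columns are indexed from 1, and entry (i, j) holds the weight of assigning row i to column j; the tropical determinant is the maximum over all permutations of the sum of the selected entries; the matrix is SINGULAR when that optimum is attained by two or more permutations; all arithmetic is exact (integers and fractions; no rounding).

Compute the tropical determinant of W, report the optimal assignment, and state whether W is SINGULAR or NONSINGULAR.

σ = (1, 2, 3): 0 + 17 + 18 = 35
σ = (1, 3, 2): 0 + 12 + 8 = 20
σ = (2, 1, 3): 17 + 21 + 18 = 56
σ = (2, 3, 1): 17 + 12 + 23 = 52
σ = (3, 1, 2): 5 + 21 + 8 = 34
σ = (3, 2, 1): 5 + 17 + 23 = 45
Optimal value attained by: σ = (2, 1, 3).
Answer: det⊕(W) = 56; verdict: NONSINGULAR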